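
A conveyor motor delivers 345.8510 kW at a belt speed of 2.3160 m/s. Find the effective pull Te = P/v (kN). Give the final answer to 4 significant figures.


Te = P / v = 345.8510 / 2.3160
Te = 149.3 kN


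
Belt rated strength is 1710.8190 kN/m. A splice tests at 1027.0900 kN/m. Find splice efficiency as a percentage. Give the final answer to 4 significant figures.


Eff = 1027.0900 / 1710.8190 * 100
Eff = 60.03 %


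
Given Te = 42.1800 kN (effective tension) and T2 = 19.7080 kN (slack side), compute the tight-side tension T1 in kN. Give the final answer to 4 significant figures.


T1 = Te + T2 = 42.1800 + 19.7080
T1 = 61.89 kN


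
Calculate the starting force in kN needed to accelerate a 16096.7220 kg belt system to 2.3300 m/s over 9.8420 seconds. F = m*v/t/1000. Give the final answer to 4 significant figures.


F = 16096.7220 * 2.3300 / 9.8420 / 1000
F = 3.811 kN


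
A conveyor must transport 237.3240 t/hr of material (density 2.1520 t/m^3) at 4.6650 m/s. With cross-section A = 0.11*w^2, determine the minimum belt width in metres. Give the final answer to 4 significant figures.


A_req = 237.3240 / (4.6650 * 2.1520 * 3600) = 0.00656667 m^2
w = sqrt(0.00656667 / 0.11)
w = 0.2443 m


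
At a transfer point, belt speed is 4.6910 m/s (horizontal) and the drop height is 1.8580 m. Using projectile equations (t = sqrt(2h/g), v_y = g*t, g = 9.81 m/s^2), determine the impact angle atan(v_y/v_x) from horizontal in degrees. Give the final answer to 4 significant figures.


t = sqrt(2*1.8580/9.81) = 0.615465 s
v_y = 9.81 * 0.615465 = 6.03771 m/s
angle = atan(6.03771 / 4.6910) = 52.15 deg


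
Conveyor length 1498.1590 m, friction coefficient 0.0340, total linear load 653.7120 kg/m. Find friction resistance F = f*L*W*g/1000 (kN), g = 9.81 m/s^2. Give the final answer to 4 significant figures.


F = 0.0340 * 1498.1590 * 653.7120 * 9.81 / 1000
F = 326.7 kN


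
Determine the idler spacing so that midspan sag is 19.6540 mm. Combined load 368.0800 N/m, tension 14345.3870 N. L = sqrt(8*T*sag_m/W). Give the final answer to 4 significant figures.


sag = 19.6540/1000 = 0.019654 m
L = sqrt(8 * 14345.3870 * 0.019654 / 368.0800)
L = 2.475 m


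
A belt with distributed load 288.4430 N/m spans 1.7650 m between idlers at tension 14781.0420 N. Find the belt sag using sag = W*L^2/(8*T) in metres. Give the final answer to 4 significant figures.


sag = 288.4430 * 1.7650^2 / (8 * 14781.0420)
sag = 0.007599 m


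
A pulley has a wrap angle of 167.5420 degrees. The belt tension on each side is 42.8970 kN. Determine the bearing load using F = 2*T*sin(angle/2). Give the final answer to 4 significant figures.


F = 2 * 42.8970 * sin(167.5420/2 deg)
F = 85.29 kN


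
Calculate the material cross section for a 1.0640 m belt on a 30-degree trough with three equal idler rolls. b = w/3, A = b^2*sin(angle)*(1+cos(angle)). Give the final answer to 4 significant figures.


b = 1.0640/3 = 0.354667 m
A = 0.354667^2 * sin(30 deg) * (1 + cos(30 deg))
A = 0.1174 m^2


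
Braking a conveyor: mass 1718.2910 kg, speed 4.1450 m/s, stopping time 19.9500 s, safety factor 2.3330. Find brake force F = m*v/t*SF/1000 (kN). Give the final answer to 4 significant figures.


F = 1718.2910 * 4.1450 / 19.9500 * 2.3330 / 1000
F = 0.8329 kN


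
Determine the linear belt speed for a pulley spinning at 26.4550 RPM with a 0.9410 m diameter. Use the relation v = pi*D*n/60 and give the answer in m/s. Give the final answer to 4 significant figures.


v = pi * 0.9410 * 26.4550 / 60
v = 1.303 m/s


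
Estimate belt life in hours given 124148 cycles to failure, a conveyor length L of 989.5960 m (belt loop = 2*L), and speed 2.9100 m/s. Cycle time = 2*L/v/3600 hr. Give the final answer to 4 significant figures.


cycle_time = 2 * 989.5960 / 2.9100 / 3600 = 0.188926 hr
life = 124148 * 0.188926 = 23450 hours


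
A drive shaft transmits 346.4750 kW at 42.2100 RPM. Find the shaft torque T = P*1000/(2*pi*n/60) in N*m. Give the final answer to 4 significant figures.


omega = 2*pi*42.2100/60 = 4.42022 rad/s
T = 346.4750*1000 / 4.42022
T = 78380 N*m


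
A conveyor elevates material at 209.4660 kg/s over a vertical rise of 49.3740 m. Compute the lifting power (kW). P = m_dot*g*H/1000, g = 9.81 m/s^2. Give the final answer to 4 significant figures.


P = 209.4660 * 9.81 * 49.3740 / 1000
P = 101.5 kW


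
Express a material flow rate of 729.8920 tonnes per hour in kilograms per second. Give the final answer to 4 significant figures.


m_dot = 729.8920 * 1000 / 3600
m_dot = 202.7 kg/s


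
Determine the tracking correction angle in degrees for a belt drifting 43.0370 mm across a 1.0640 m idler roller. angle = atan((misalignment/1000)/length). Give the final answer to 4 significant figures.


misalign_m = 43.0370 / 1000 = 0.043037 m
angle = atan(0.043037 / 1.0640)
angle = 2.316 deg


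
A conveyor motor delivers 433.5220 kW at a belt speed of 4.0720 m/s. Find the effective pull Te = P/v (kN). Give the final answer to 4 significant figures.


Te = P / v = 433.5220 / 4.0720
Te = 106.5 kN


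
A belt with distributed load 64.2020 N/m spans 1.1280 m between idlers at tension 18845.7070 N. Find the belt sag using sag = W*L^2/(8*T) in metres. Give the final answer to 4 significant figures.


sag = 64.2020 * 1.1280^2 / (8 * 18845.7070)
sag = 0.0005418 m


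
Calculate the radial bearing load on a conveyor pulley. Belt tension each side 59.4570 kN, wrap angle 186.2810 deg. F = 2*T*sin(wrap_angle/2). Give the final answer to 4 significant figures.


F = 2 * 59.4570 * sin(186.2810/2 deg)
F = 118.7 kN


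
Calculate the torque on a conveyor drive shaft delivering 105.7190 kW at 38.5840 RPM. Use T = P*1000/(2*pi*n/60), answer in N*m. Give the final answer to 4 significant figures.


omega = 2*pi*38.5840/60 = 4.04051 rad/s
T = 105.7190*1000 / 4.04051
T = 26160 N*m


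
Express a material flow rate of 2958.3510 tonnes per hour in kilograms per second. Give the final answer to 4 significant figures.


m_dot = 2958.3510 * 1000 / 3600
m_dot = 821.8 kg/s


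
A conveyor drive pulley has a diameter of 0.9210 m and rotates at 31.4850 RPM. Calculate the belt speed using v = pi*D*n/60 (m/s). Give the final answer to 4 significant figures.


v = pi * 0.9210 * 31.4850 / 60
v = 1.518 m/s


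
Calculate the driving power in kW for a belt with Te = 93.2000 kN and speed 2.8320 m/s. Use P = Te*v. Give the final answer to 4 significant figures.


P = Te * v = 93.2000 * 2.8320
P = 263.9 kW


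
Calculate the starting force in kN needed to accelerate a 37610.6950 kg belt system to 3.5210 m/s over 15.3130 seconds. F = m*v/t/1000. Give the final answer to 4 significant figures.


F = 37610.6950 * 3.5210 / 15.3130 / 1000
F = 8.648 kN


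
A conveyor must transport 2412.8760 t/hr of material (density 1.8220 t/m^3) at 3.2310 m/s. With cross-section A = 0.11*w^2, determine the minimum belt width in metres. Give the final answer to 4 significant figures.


A_req = 2412.8760 / (3.2310 * 1.8220 * 3600) = 0.113854 m^2
w = sqrt(0.113854 / 0.11)
w = 1.017 m


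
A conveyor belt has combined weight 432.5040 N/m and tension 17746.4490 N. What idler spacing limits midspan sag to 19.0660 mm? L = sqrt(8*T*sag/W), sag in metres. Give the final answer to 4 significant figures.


sag = 19.0660/1000 = 0.019066 m
L = sqrt(8 * 17746.4490 * 0.019066 / 432.5040)
L = 2.502 m


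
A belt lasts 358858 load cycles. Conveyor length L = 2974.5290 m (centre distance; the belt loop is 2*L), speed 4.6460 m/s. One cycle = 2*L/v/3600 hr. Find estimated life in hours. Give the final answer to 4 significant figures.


cycle_time = 2 * 2974.5290 / 4.6460 / 3600 = 0.355686 hr
life = 358858 * 0.355686 = 127600 hours


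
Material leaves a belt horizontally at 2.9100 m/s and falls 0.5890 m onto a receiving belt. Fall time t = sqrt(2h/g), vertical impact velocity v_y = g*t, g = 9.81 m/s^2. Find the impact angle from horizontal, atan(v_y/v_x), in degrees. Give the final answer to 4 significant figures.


t = sqrt(2*0.5890/9.81) = 0.346528 s
v_y = 9.81 * 0.346528 = 3.39944 m/s
angle = atan(3.39944 / 2.9100) = 49.44 deg


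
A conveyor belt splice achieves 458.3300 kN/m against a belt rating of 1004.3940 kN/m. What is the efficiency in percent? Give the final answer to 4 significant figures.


Eff = 458.3300 / 1004.3940 * 100
Eff = 45.63 %


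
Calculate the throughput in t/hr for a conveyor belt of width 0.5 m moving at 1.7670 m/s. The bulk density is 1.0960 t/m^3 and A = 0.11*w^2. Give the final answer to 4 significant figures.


A = 0.11 * 0.5^2 = 0.0275 m^2
C = 0.0275 * 1.7670 * 1.0960 * 3600
C = 191.7 t/hr


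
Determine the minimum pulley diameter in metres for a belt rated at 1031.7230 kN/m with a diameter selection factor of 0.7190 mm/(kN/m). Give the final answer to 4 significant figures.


D = 1031.7230 * 0.7190 / 1000
D = 0.7418 m


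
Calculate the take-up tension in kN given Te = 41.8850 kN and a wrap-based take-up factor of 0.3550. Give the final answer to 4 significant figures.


T_tu = 41.8850 * 0.3550
T_tu = 14.87 kN


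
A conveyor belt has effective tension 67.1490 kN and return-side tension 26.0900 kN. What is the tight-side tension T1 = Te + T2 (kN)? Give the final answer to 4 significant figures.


T1 = Te + T2 = 67.1490 + 26.0900
T1 = 93.24 kN


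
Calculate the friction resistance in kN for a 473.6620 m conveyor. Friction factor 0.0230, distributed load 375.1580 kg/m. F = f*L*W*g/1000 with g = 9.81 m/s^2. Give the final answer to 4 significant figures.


F = 0.0230 * 473.6620 * 375.1580 * 9.81 / 1000
F = 40.09 kN


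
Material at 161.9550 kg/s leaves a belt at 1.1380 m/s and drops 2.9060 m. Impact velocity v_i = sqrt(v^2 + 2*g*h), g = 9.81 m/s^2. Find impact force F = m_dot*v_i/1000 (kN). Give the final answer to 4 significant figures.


v_i = sqrt(1.1380^2 + 2*9.81*2.9060) = 7.63615 m/s
F = 161.9550 * 7.63615 / 1000
F = 1.237 kN


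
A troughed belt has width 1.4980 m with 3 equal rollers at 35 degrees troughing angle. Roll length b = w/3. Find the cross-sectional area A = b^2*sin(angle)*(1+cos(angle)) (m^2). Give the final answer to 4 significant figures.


b = 1.4980/3 = 0.499333 m
A = 0.499333^2 * sin(35 deg) * (1 + cos(35 deg))
A = 0.2602 m^2


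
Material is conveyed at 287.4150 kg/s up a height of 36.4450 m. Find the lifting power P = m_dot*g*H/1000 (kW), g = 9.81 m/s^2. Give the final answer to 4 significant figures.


P = 287.4150 * 9.81 * 36.4450 / 1000
P = 102.8 kW


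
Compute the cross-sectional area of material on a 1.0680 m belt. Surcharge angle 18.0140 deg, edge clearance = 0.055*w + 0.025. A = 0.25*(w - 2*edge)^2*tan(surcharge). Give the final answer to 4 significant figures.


edge = 0.055*1.0680 + 0.025 = 0.08374 m
ew = 1.0680 - 2*0.08374 = 0.90052 m
A = 0.25 * 0.90052^2 * tan(18.0140 deg)
A = 0.06593 m^2


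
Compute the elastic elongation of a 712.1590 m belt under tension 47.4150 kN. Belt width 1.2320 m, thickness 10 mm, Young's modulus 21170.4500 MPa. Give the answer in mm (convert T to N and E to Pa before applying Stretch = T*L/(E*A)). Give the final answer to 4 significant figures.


A = 1.2320 * 0.01 = 0.01232 m^2
Stretch = 47.4150*1000 * 712.1590 / (21170.4500e6 * 0.01232) * 1000
Stretch = 129.5 mm


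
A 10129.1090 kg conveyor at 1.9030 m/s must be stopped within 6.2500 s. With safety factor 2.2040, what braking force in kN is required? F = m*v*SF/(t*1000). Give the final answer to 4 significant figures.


F = 10129.1090 * 1.9030 / 6.2500 * 2.2040 / 1000
F = 6.797 kN


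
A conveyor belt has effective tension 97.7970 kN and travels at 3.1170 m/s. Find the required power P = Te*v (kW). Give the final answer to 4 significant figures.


P = Te * v = 97.7970 * 3.1170
P = 304.8 kW


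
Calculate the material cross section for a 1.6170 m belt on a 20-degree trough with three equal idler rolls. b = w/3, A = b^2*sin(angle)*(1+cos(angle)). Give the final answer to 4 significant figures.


b = 1.6170/3 = 0.539 m
A = 0.539^2 * sin(20 deg) * (1 + cos(20 deg))
A = 0.1927 m^2


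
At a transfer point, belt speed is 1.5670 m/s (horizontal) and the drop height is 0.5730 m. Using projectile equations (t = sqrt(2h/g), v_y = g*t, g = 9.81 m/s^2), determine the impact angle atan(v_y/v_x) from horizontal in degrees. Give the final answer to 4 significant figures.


t = sqrt(2*0.5730/9.81) = 0.341789 s
v_y = 9.81 * 0.341789 = 3.35295 m/s
angle = atan(3.35295 / 1.5670) = 64.95 deg


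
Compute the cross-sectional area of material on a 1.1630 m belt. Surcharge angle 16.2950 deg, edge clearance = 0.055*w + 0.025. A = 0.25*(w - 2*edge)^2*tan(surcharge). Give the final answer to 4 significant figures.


edge = 0.055*1.1630 + 0.025 = 0.088965 m
ew = 1.1630 - 2*0.088965 = 0.98507 m
A = 0.25 * 0.98507^2 * tan(16.2950 deg)
A = 0.07092 m^2


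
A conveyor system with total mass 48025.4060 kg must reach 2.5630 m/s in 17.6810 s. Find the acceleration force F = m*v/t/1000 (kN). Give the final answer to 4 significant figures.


F = 48025.4060 * 2.5630 / 17.6810 / 1000
F = 6.962 kN


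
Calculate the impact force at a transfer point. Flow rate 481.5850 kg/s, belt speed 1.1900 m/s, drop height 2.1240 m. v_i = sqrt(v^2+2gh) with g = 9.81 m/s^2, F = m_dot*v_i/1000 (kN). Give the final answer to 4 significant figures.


v_i = sqrt(1.1900^2 + 2*9.81*2.1240) = 6.56422 m/s
F = 481.5850 * 6.56422 / 1000
F = 3.161 kN


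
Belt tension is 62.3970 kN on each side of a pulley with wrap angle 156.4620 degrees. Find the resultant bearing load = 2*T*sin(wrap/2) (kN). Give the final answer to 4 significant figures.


F = 2 * 62.3970 * sin(156.4620/2 deg)
F = 122.2 kN


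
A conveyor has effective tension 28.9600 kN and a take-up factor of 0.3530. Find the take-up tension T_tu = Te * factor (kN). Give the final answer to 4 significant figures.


T_tu = 28.9600 * 0.3530
T_tu = 10.22 kN


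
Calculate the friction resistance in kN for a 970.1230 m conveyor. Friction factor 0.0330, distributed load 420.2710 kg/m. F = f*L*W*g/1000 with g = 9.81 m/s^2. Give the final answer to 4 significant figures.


F = 0.0330 * 970.1230 * 420.2710 * 9.81 / 1000
F = 132.0 kN


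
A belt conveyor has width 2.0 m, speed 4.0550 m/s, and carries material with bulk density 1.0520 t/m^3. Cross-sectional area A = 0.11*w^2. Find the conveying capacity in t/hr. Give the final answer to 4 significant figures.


A = 0.11 * 2.0^2 = 0.44 m^2
C = 0.44 * 4.0550 * 1.0520 * 3600
C = 6757 t/hr


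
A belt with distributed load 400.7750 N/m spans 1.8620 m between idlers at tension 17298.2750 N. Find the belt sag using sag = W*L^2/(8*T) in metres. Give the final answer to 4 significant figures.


sag = 400.7750 * 1.8620^2 / (8 * 17298.2750)
sag = 0.01004 m


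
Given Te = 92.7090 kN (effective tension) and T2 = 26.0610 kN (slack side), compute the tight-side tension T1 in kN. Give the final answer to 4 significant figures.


T1 = Te + T2 = 92.7090 + 26.0610
T1 = 118.8 kN


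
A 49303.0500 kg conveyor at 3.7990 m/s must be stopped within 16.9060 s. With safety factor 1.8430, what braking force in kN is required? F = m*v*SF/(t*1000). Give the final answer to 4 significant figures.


F = 49303.0500 * 3.7990 / 16.9060 * 1.8430 / 1000
F = 20.42 kN


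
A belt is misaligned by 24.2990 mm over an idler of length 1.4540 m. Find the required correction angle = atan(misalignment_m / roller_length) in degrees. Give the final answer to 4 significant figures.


misalign_m = 24.2990 / 1000 = 0.024299 m
angle = atan(0.024299 / 1.4540)
angle = 0.9574 deg


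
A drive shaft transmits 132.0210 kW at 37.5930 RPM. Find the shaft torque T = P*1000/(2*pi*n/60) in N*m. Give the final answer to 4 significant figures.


omega = 2*pi*37.5930/60 = 3.93673 rad/s
T = 132.0210*1000 / 3.93673
T = 33540 N*m


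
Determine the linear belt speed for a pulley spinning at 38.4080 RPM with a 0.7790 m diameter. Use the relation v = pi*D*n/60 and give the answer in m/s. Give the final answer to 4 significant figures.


v = pi * 0.7790 * 38.4080 / 60
v = 1.567 m/s


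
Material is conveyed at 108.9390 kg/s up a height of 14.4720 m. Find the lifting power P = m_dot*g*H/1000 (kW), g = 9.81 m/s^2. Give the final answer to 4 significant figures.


P = 108.9390 * 9.81 * 14.4720 / 1000
P = 15.47 kW


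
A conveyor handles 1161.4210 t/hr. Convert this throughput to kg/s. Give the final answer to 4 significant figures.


m_dot = 1161.4210 * 1000 / 3600
m_dot = 322.6 kg/s


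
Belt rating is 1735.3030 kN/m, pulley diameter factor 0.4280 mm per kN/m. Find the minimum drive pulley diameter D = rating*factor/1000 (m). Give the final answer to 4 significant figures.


D = 1735.3030 * 0.4280 / 1000
D = 0.7427 m


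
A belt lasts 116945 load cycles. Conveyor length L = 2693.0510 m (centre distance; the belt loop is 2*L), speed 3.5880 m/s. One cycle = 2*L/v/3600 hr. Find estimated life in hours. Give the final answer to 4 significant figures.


cycle_time = 2 * 2693.0510 / 3.5880 / 3600 = 0.416984 hr
life = 116945 * 0.416984 = 48760 hours


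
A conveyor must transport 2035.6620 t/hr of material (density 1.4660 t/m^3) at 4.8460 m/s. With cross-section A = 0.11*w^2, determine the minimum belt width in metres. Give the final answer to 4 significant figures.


A_req = 2035.6620 / (4.8460 * 1.4660 * 3600) = 0.079595 m^2
w = sqrt(0.079595 / 0.11)
w = 0.8506 m


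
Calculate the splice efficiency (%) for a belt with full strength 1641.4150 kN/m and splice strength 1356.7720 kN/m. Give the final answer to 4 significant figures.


Eff = 1356.7720 / 1641.4150 * 100
Eff = 82.66 %


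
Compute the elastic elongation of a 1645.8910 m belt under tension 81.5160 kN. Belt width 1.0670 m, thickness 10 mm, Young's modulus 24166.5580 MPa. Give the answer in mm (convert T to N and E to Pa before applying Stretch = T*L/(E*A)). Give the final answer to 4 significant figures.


A = 1.0670 * 0.01 = 0.01067 m^2
Stretch = 81.5160*1000 * 1645.8910 / (24166.5580e6 * 0.01067) * 1000
Stretch = 520.3 mm


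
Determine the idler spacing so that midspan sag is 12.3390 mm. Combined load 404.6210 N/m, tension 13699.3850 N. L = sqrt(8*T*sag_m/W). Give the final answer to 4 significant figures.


sag = 12.3390/1000 = 0.012339 m
L = sqrt(8 * 13699.3850 * 0.012339 / 404.6210)
L = 1.828 m


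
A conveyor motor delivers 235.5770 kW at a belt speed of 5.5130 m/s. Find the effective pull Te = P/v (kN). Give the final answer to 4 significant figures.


Te = P / v = 235.5770 / 5.5130
Te = 42.73 kN


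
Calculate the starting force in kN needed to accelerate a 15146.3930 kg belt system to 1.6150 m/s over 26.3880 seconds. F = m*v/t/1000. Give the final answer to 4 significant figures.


F = 15146.3930 * 1.6150 / 26.3880 / 1000
F = 0.9270 kN


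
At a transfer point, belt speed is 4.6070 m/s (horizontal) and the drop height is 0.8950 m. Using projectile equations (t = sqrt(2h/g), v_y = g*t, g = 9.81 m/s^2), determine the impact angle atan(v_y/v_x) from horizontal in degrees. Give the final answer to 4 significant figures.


t = sqrt(2*0.8950/9.81) = 0.427161 s
v_y = 9.81 * 0.427161 = 4.19045 m/s
angle = atan(4.19045 / 4.6070) = 42.29 deg


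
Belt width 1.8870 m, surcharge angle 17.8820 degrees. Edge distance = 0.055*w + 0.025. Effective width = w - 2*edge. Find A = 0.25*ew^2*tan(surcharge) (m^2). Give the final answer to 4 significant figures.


edge = 0.055*1.8870 + 0.025 = 0.128785 m
ew = 1.8870 - 2*0.128785 = 1.62943 m
A = 0.25 * 1.62943^2 * tan(17.8820 deg)
A = 0.2142 m^2


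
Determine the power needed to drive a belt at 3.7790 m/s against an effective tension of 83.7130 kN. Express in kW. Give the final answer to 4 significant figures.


P = Te * v = 83.7130 * 3.7790
P = 316.4 kW


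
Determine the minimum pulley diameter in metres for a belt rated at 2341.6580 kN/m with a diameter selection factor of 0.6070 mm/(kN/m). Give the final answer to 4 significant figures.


D = 2341.6580 * 0.6070 / 1000
D = 1.421 m


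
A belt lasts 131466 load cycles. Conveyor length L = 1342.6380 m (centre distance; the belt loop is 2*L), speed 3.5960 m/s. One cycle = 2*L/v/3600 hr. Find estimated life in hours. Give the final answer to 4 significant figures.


cycle_time = 2 * 1342.6380 / 3.5960 / 3600 = 0.207428 hr
life = 131466 * 0.207428 = 27270 hours


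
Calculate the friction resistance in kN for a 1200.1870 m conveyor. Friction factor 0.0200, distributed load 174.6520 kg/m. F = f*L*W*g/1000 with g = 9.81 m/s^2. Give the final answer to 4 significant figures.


F = 0.0200 * 1200.1870 * 174.6520 * 9.81 / 1000
F = 41.13 kN


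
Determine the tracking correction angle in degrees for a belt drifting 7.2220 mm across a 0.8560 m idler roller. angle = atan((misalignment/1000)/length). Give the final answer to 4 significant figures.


misalign_m = 7.2220 / 1000 = 0.007222 m
angle = atan(0.007222 / 0.8560)
angle = 0.4834 deg


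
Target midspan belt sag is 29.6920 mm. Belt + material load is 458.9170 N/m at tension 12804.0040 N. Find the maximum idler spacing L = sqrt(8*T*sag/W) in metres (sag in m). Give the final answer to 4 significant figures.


sag = 29.6920/1000 = 0.029692 m
L = sqrt(8 * 12804.0040 * 0.029692 / 458.9170)
L = 2.574 m


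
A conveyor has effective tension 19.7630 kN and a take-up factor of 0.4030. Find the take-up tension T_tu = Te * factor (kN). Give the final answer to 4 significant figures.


T_tu = 19.7630 * 0.4030
T_tu = 7.964 kN


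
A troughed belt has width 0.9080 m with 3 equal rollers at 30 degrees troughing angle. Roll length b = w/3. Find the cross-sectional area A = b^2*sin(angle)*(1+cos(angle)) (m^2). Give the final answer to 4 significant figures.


b = 0.9080/3 = 0.302667 m
A = 0.302667^2 * sin(30 deg) * (1 + cos(30 deg))
A = 0.08547 m^2


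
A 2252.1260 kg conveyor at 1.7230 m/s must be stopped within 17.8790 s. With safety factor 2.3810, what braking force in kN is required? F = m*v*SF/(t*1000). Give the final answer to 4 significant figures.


F = 2252.1260 * 1.7230 / 17.8790 * 2.3810 / 1000
F = 0.5168 kN


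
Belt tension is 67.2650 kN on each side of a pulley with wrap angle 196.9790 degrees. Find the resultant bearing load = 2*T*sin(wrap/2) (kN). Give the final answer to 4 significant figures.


F = 2 * 67.2650 * sin(196.9790/2 deg)
F = 133.1 kN


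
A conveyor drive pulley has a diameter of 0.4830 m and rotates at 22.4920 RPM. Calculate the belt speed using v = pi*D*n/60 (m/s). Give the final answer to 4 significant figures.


v = pi * 0.4830 * 22.4920 / 60
v = 0.5688 m/s


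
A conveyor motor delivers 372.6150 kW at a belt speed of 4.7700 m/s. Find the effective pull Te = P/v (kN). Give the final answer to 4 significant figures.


Te = P / v = 372.6150 / 4.7700
Te = 78.12 kN


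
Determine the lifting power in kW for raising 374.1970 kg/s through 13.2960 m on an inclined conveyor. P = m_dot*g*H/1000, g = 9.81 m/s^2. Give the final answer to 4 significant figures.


P = 374.1970 * 9.81 * 13.2960 / 1000
P = 48.81 kW


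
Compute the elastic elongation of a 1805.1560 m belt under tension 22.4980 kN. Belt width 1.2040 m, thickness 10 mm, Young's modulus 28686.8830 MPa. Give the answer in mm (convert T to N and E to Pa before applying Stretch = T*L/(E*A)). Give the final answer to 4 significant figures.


A = 1.2040 * 0.01 = 0.01204 m^2
Stretch = 22.4980*1000 * 1805.1560 / (28686.8830e6 * 0.01204) * 1000
Stretch = 117.6 mm


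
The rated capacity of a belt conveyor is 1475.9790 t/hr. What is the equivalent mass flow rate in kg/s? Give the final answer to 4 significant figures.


m_dot = 1475.9790 * 1000 / 3600
m_dot = 410.0 kg/s


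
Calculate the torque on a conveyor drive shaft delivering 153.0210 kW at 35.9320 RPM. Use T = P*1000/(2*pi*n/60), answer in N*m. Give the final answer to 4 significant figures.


omega = 2*pi*35.9320/60 = 3.76279 rad/s
T = 153.0210*1000 / 3.76279
T = 40670 N*m


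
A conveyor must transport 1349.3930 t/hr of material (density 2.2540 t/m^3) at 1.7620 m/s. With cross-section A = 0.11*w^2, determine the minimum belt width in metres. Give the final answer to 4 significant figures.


A_req = 1349.3930 / (1.7620 * 2.2540 * 3600) = 0.0943792 m^2
w = sqrt(0.0943792 / 0.11)
w = 0.9263 m


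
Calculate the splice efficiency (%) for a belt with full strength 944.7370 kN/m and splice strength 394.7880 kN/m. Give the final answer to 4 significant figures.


Eff = 394.7880 / 944.7370 * 100
Eff = 41.79 %


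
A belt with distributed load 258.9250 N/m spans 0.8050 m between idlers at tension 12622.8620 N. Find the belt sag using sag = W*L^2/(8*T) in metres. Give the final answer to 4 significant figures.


sag = 258.9250 * 0.8050^2 / (8 * 12622.8620)
sag = 0.001662 m


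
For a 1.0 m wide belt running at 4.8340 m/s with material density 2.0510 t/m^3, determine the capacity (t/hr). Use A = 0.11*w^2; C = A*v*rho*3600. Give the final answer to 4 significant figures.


A = 0.11 * 1.0^2 = 0.11 m^2
C = 0.11 * 4.8340 * 2.0510 * 3600
C = 3926 t/hr


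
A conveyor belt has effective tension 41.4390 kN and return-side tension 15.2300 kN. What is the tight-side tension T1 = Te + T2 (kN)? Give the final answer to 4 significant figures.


T1 = Te + T2 = 41.4390 + 15.2300
T1 = 56.67 kN


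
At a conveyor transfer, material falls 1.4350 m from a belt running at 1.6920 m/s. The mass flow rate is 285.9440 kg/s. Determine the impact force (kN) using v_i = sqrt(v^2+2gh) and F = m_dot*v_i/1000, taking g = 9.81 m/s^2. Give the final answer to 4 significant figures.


v_i = sqrt(1.6920^2 + 2*9.81*1.4350) = 5.56934 m/s
F = 285.9440 * 5.56934 / 1000
F = 1.593 kN


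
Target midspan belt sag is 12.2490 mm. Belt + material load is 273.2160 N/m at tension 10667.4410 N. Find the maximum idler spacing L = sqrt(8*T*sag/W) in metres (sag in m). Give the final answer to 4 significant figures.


sag = 12.2490/1000 = 0.012249 m
L = sqrt(8 * 10667.4410 * 0.012249 / 273.2160)
L = 1.956 m


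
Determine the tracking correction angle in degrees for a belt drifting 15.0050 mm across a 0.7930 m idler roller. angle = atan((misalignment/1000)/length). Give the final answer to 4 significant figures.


misalign_m = 15.0050 / 1000 = 0.015005 m
angle = atan(0.015005 / 0.7930)
angle = 1.084 deg


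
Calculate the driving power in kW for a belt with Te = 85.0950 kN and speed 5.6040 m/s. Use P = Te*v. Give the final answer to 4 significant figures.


P = Te * v = 85.0950 * 5.6040
P = 476.9 kW


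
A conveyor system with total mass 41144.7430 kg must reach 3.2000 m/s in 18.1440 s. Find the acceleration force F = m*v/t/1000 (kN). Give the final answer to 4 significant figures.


F = 41144.7430 * 3.2000 / 18.1440 / 1000
F = 7.257 kN


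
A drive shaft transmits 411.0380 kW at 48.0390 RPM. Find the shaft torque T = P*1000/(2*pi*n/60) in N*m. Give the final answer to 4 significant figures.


omega = 2*pi*48.0390/60 = 5.03063 rad/s
T = 411.0380*1000 / 5.03063
T = 81710 N*m


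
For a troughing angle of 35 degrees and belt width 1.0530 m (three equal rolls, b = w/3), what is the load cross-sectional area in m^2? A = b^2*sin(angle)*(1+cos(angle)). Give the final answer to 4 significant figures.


b = 1.0530/3 = 0.351 m
A = 0.351^2 * sin(35 deg) * (1 + cos(35 deg))
A = 0.1286 m^2


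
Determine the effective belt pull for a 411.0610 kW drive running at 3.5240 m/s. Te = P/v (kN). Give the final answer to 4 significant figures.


Te = P / v = 411.0610 / 3.5240
Te = 116.6 kN


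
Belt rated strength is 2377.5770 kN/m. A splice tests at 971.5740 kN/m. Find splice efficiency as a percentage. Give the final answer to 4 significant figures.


Eff = 971.5740 / 2377.5770 * 100
Eff = 40.86 %


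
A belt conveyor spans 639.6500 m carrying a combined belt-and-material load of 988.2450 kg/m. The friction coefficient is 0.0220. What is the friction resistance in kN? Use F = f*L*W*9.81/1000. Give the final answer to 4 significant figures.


F = 0.0220 * 639.6500 * 988.2450 * 9.81 / 1000
F = 136.4 kN


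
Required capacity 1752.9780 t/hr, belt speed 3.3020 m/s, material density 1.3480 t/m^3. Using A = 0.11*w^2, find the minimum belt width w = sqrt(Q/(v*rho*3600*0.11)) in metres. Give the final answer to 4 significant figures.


A_req = 1752.9780 / (3.3020 * 1.3480 * 3600) = 0.109397 m^2
w = sqrt(0.109397 / 0.11)
w = 0.9973 m


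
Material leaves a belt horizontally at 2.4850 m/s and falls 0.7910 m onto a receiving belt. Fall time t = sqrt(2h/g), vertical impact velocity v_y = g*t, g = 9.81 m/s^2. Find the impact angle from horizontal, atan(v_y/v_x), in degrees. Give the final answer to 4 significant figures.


t = sqrt(2*0.7910/9.81) = 0.401577 s
v_y = 9.81 * 0.401577 = 3.93947 m/s
angle = atan(3.93947 / 2.4850) = 57.76 deg


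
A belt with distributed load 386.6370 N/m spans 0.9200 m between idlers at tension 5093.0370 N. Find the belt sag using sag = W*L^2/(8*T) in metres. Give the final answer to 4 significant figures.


sag = 386.6370 * 0.9200^2 / (8 * 5093.0370)
sag = 0.008032 m


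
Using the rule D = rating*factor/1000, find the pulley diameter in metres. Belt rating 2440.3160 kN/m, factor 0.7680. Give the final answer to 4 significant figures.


D = 2440.3160 * 0.7680 / 1000
D = 1.874 m


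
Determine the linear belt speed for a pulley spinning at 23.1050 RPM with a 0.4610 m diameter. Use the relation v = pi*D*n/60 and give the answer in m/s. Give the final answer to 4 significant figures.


v = pi * 0.4610 * 23.1050 / 60
v = 0.5577 m/s


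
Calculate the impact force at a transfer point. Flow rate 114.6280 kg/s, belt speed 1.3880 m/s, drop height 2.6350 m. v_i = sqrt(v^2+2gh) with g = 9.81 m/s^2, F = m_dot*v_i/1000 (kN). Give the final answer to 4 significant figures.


v_i = sqrt(1.3880^2 + 2*9.81*2.6350) = 7.32293 m/s
F = 114.6280 * 7.32293 / 1000
F = 0.8394 kN


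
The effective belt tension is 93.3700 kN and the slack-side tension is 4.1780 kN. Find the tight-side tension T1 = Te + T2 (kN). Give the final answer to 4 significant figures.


T1 = Te + T2 = 93.3700 + 4.1780
T1 = 97.55 kN


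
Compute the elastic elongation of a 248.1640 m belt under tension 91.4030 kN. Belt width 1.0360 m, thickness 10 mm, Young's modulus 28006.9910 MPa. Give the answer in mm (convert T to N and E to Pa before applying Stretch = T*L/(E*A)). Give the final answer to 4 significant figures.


A = 1.0360 * 0.01 = 0.01036 m^2
Stretch = 91.4030*1000 * 248.1640 / (28006.9910e6 * 0.01036) * 1000
Stretch = 78.18 mm


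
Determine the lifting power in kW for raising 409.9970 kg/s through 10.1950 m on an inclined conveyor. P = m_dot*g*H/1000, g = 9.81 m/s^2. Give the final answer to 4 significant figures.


P = 409.9970 * 9.81 * 10.1950 / 1000
P = 41.01 kW


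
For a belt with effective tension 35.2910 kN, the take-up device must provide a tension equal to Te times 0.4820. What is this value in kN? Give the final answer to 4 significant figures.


T_tu = 35.2910 * 0.4820
T_tu = 17.01 kN


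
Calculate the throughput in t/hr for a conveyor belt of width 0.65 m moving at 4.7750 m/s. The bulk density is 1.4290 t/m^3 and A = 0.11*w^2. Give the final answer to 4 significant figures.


A = 0.11 * 0.65^2 = 0.046475 m^2
C = 0.046475 * 4.7750 * 1.4290 * 3600
C = 1142 t/hr


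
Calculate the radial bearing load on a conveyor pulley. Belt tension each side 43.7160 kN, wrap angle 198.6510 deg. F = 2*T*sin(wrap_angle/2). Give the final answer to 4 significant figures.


F = 2 * 43.7160 * sin(198.6510/2 deg)
F = 86.28 kN


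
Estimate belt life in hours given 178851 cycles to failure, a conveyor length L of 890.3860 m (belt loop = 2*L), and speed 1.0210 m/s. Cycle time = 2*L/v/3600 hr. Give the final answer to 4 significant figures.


cycle_time = 2 * 890.3860 / 1.0210 / 3600 = 0.484485 hr
life = 178851 * 0.484485 = 86650 hours


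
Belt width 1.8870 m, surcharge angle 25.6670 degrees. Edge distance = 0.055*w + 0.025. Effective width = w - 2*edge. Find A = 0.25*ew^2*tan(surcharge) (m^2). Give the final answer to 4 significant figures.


edge = 0.055*1.8870 + 0.025 = 0.128785 m
ew = 1.8870 - 2*0.128785 = 1.62943 m
A = 0.25 * 1.62943^2 * tan(25.6670 deg)
A = 0.3190 m^2


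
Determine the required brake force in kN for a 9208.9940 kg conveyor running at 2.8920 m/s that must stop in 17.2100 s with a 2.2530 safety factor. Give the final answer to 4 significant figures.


F = 9208.9940 * 2.8920 / 17.2100 * 2.2530 / 1000
F = 3.487 kN


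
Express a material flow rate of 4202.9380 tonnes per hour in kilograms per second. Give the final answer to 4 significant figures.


m_dot = 4202.9380 * 1000 / 3600
m_dot = 1167 kg/s


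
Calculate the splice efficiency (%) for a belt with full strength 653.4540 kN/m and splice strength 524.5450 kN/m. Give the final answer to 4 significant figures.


Eff = 524.5450 / 653.4540 * 100
Eff = 80.27 %


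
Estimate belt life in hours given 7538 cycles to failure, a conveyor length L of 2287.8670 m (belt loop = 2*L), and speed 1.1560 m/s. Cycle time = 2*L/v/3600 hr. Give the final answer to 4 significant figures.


cycle_time = 2 * 2287.8670 / 1.1560 / 3600 = 1.09951 hr
life = 7538 * 1.09951 = 8288 hours


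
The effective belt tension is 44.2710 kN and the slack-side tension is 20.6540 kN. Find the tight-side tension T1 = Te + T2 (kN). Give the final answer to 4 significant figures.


T1 = Te + T2 = 44.2710 + 20.6540
T1 = 64.92 kN


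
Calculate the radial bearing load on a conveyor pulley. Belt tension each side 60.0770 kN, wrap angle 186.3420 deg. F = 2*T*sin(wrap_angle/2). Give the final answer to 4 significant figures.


F = 2 * 60.0770 * sin(186.3420/2 deg)
F = 120.0 kN


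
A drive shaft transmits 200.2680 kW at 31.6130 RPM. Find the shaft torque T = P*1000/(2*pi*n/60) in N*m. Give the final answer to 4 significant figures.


omega = 2*pi*31.6130/60 = 3.31051 rad/s
T = 200.2680*1000 / 3.31051
T = 60490 N*m


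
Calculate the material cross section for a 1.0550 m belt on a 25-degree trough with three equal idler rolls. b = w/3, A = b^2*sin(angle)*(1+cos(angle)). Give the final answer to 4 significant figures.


b = 1.0550/3 = 0.351667 m
A = 0.351667^2 * sin(25 deg) * (1 + cos(25 deg))
A = 0.09963 m^2


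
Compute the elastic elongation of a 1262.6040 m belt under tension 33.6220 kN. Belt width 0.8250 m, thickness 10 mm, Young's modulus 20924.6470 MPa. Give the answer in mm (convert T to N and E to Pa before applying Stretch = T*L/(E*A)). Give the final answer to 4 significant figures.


A = 0.8250 * 0.01 = 0.00825 m^2
Stretch = 33.6220*1000 * 1262.6040 / (20924.6470e6 * 0.00825) * 1000
Stretch = 245.9 mm


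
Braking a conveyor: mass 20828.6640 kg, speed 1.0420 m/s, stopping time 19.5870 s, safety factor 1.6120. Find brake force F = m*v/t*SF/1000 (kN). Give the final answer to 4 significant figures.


F = 20828.6640 * 1.0420 / 19.5870 * 1.6120 / 1000
F = 1.786 kN


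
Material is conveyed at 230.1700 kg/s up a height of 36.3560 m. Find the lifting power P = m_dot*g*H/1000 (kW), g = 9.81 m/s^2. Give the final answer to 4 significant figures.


P = 230.1700 * 9.81 * 36.3560 / 1000
P = 82.09 kW


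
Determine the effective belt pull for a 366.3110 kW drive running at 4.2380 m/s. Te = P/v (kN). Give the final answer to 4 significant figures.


Te = P / v = 366.3110 / 4.2380
Te = 86.43 kN


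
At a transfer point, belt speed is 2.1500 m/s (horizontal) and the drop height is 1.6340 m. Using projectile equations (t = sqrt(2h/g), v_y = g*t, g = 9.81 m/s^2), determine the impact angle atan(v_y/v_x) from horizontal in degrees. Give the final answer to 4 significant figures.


t = sqrt(2*1.6340/9.81) = 0.577174 s
v_y = 9.81 * 0.577174 = 5.66208 m/s
angle = atan(5.66208 / 2.1500) = 69.21 deg


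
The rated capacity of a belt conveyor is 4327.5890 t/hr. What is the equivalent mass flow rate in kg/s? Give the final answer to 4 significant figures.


m_dot = 4327.5890 * 1000 / 3600
m_dot = 1202 kg/s


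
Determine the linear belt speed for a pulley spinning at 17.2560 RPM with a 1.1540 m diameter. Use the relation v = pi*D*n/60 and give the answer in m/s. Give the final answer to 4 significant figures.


v = pi * 1.1540 * 17.2560 / 60
v = 1.043 m/s


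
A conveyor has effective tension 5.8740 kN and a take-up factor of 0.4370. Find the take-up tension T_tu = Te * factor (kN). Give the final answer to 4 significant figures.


T_tu = 5.8740 * 0.4370
T_tu = 2.567 kN


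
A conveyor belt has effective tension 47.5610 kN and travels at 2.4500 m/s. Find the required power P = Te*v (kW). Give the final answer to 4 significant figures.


P = Te * v = 47.5610 * 2.4500
P = 116.5 kW


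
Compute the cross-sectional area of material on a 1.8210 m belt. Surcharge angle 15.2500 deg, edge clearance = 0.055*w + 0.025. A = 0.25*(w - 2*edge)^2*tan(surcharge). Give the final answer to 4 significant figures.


edge = 0.055*1.8210 + 0.025 = 0.125155 m
ew = 1.8210 - 2*0.125155 = 1.57069 m
A = 0.25 * 1.57069^2 * tan(15.2500 deg)
A = 0.1681 m^2


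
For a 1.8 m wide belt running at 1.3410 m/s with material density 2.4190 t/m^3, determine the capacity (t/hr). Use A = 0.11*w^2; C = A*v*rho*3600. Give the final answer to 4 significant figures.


A = 0.11 * 1.8^2 = 0.3564 m^2
C = 0.3564 * 1.3410 * 2.4190 * 3600
C = 4162 t/hr


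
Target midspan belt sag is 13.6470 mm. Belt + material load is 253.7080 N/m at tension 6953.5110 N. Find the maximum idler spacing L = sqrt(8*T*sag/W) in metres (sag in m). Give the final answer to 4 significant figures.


sag = 13.6470/1000 = 0.013647 m
L = sqrt(8 * 6953.5110 * 0.013647 / 253.7080)
L = 1.730 m


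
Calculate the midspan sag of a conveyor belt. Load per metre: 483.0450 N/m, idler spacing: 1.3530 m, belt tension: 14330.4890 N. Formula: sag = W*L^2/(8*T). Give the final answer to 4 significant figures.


sag = 483.0450 * 1.3530^2 / (8 * 14330.4890)
sag = 0.007713 m


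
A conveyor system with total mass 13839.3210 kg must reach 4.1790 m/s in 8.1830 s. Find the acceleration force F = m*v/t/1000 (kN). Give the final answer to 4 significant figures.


F = 13839.3210 * 4.1790 / 8.1830 / 1000
F = 7.068 kN


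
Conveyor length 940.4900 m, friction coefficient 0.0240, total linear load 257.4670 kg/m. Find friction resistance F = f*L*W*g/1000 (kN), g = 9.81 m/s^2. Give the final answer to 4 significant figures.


F = 0.0240 * 940.4900 * 257.4670 * 9.81 / 1000
F = 57.01 kN


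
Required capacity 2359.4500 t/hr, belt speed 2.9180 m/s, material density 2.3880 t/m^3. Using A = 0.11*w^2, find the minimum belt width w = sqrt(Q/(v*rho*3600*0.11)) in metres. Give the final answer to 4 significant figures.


A_req = 2359.4500 / (2.9180 * 2.3880 * 3600) = 0.0940565 m^2
w = sqrt(0.0940565 / 0.11)
w = 0.9247 m


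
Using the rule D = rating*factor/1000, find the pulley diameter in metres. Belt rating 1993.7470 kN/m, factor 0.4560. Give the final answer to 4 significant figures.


D = 1993.7470 * 0.4560 / 1000
D = 0.9091 m


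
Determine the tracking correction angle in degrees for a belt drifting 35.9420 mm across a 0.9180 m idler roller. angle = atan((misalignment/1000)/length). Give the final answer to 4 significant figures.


misalign_m = 35.9420 / 1000 = 0.035942 m
angle = atan(0.035942 / 0.9180)
angle = 2.242 deg


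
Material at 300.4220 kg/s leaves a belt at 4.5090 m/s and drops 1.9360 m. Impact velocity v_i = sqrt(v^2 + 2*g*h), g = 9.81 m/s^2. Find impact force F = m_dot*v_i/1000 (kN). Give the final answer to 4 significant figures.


v_i = sqrt(4.5090^2 + 2*9.81*1.9360) = 7.63645 m/s
F = 300.4220 * 7.63645 / 1000
F = 2.294 kN


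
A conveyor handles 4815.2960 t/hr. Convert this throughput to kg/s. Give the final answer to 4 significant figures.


m_dot = 4815.2960 * 1000 / 3600
m_dot = 1338 kg/s
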